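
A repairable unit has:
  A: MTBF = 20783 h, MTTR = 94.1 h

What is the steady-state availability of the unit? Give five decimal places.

0.99549

A(A) = MTBF/(MTBF+MTTR) = 20783/(20783+94.1) = 0.99549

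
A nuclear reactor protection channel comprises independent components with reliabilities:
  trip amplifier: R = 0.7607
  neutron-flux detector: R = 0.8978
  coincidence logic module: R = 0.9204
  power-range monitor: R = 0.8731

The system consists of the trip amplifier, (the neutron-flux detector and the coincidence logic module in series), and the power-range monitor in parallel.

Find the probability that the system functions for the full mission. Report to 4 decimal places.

Series (neutron-flux detector and coincidence logic module): 0.897800 × 0.920400 = 0.826335
Parallel (trip amplifier, [0.826335], and power-range monitor): 1 − (1 − 0.760700)(1 − 0.826335)(1 − 0.873100) = 0.9947

0.9947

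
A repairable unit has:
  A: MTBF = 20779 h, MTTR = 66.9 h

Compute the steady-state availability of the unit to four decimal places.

A(A) = MTBF/(MTBF+MTTR) = 20779/(20779+66.9) = 0.9968

0.9968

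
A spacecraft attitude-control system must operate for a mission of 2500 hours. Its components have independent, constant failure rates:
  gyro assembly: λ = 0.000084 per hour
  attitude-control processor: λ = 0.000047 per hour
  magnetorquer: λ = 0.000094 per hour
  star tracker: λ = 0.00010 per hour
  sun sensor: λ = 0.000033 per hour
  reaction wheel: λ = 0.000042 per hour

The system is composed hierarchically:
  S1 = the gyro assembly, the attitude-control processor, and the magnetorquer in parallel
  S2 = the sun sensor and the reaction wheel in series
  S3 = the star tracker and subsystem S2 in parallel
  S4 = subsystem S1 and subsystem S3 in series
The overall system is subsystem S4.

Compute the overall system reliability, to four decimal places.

0.9579

R(gyro assembly) = exp(−0.000084 × 2500) = 0.810584
R(attitude-control processor) = exp(−0.000047 × 2500) = 0.889141
R(magnetorquer) = exp(−0.000094 × 2500) = 0.790571
R(star tracker) = exp(−0.00010 × 2500) = 0.778801
R(sun sensor) = exp(−0.000033 × 2500) = 0.920811
R(reaction wheel) = exp(−0.000042 × 2500) = 0.900325
Parallel (gyro assembly, attitude-control processor, and magnetorquer): 1 − (1 − 0.810584)(1 − 0.889141)(1 − 0.790571) = 0.995602
Series (sun sensor and reaction wheel): 0.920811 × 0.900325 = 0.829029
Parallel (star tracker and [0.829029]): 1 − (1 − 0.778801)(1 − 0.829029) = 0.962181
Series ([0.995602] and [0.962181]): 0.995602 × 0.962181 = 0.9579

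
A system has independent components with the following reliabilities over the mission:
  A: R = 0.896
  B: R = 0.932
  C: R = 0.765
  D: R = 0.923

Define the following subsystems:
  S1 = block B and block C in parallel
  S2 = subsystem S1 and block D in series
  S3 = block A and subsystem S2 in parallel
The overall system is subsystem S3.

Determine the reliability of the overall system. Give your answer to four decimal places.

Parallel (B and C): 1 − (1 − 0.932000)(1 − 0.765000) = 0.984020
Series ([0.984020] and D): 0.984020 × 0.923000 = 0.908250
Parallel (A and [0.908250]): 1 − (1 − 0.896000)(1 − 0.908250) = 0.9905

0.9905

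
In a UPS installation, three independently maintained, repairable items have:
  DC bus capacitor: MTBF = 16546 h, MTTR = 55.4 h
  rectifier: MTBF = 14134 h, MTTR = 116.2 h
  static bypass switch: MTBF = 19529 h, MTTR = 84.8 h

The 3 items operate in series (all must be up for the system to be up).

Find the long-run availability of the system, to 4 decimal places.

A(DC bus capacitor) = MTBF/(MTBF+MTTR) = 16546/(16546+55.4) = 0.996663
A(rectifier) = MTBF/(MTBF+MTTR) = 14134/(14134+116.2) = 0.991846
A(static bypass switch) = MTBF/(MTBF+MTTR) = 19529/(19529+84.8) = 0.995677
Series availability: 0.996663 × 0.991846 × 0.995677 = 0.9843

0.9843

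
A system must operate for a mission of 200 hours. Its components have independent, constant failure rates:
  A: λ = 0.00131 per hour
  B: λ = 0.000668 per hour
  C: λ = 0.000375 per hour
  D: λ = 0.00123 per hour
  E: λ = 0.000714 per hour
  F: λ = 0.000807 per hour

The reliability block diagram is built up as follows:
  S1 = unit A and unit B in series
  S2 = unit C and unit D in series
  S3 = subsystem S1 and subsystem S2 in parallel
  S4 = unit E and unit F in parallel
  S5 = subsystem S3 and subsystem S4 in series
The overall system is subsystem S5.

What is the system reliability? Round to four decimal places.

R(A) = exp(−0.00131 × 200) = 0.769511
R(B) = exp(−0.000668 × 200) = 0.874940
R(C) = exp(−0.000375 × 200) = 0.927743
R(D) = exp(−0.00123 × 200) = 0.781922
R(E) = exp(−0.000714 × 200) = 0.866927
R(F) = exp(−0.000807 × 200) = 0.850952
Series (A and B): 0.769511 × 0.874940 = 0.673276
Series (C and D): 0.927743 × 0.781922 = 0.725423
Parallel ([0.673276] and [0.725423]): 1 − (1 − 0.673276)(1 − 0.725423) = 0.910289
Parallel (E and F): 1 − (1 − 0.866927)(1 − 0.850952) = 0.980166
Series ([0.910289] and [0.980166]): 0.910289 × 0.980166 = 0.8922

0.8922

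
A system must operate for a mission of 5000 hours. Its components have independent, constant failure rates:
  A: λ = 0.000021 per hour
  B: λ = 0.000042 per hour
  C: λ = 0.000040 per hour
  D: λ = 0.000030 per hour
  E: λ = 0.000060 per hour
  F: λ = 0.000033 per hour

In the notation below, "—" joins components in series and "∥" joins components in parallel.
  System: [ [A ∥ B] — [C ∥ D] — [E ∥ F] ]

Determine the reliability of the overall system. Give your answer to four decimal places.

R(A) = exp(−0.000021 × 5000) = 0.900325
R(B) = exp(−0.000042 × 5000) = 0.810584
R(C) = exp(−0.000040 × 5000) = 0.818731
R(D) = exp(−0.000030 × 5000) = 0.860708
R(E) = exp(−0.000060 × 5000) = 0.740818
R(F) = exp(−0.000033 × 5000) = 0.847894
Parallel (A and B): 1 − (1 − 0.900325)(1 − 0.810584) = 0.981120
Parallel (C and D): 1 − (1 − 0.818731)(1 − 0.860708) = 0.974751
Parallel (E and F): 1 − (1 − 0.740818)(1 − 0.847894) = 0.960577
Series ([0.981120], [0.974751], and [0.960577]): 0.981120 × 0.974751 × 0.960577 = 0.9186

0.9186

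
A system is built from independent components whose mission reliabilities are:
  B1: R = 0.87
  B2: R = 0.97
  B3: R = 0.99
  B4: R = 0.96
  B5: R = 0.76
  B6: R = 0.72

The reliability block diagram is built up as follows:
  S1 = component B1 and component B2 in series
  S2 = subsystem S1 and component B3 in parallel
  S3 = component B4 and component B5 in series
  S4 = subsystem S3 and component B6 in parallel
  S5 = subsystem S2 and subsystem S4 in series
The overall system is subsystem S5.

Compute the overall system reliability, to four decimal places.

0.9228

Series (B1 and B2): 0.870000 × 0.970000 = 0.843900
Parallel ([0.843900] and B3): 1 − (1 − 0.843900)(1 − 0.990000) = 0.998439
Series (B4 and B5): 0.960000 × 0.760000 = 0.729600
Parallel ([0.729600] and B6): 1 − (1 − 0.729600)(1 − 0.720000) = 0.924288
Series ([0.998439] and [0.924288]): 0.998439 × 0.924288 = 0.9228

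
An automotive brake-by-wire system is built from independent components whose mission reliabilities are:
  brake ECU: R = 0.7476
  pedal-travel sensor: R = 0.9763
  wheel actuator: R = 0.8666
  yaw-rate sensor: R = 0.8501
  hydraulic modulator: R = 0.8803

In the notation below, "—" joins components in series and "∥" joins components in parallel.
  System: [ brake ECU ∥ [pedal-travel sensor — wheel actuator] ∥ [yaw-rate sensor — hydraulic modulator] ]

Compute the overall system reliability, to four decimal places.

Series (pedal-travel sensor and wheel actuator): 0.976300 × 0.866600 = 0.846062
Series (yaw-rate sensor and hydraulic modulator): 0.850100 × 0.880300 = 0.748343
Parallel (brake ECU, [0.846062], and [0.748343]): 1 − (1 − 0.747600)(1 − 0.846062)(1 − 0.748343) = 0.9902

0.9902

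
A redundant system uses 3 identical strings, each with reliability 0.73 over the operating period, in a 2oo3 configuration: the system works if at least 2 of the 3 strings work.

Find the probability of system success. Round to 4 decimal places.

R = Σ_{i=2}^{3} C(3,i) p^i (1−p)^{3−i} with p = 0.73
C(3,2)·0.73^2·0.27^1 = 0.431649
C(3,3)·0.73^3·0.27^0 = 0.389017
Sum = 0.8207

0.8207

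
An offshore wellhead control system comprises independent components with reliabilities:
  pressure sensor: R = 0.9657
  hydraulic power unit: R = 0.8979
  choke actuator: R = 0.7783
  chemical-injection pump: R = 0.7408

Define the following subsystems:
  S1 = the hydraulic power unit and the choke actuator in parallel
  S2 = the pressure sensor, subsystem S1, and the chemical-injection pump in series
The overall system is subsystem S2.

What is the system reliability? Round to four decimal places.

Parallel (hydraulic power unit and choke actuator): 1 − (1 − 0.897900)(1 − 0.778300) = 0.977364
Series (pressure sensor, [0.977364], and chemical-injection pump): 0.965700 × 0.977364 × 0.740800 = 0.6992

0.6992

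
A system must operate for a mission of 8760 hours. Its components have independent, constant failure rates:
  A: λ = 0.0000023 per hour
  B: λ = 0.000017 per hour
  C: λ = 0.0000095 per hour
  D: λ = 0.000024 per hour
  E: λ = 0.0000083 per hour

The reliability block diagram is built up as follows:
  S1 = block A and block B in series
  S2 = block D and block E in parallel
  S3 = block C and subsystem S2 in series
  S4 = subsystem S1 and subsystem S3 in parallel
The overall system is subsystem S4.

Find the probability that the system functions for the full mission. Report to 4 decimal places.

R(A) = exp(−0.0000023 × 8760) = 0.980054
R(B) = exp(−0.000017 × 8760) = 0.861638
R(C) = exp(−0.0000095 × 8760) = 0.920149
R(D) = exp(−0.000024 × 8760) = 0.810390
R(E) = exp(−0.0000083 × 8760) = 0.929872
Series (A and B): 0.980054 × 0.861638 = 0.844452
Parallel (D and E): 1 − (1 − 0.810390)(1 − 0.929872) = 0.986703
Series (C and [0.986703]): 0.920149 × 0.986703 = 0.907914
Parallel ([0.844452] and [0.907914]): 1 − (1 − 0.844452)(1 − 0.907914) = 0.9857

0.9857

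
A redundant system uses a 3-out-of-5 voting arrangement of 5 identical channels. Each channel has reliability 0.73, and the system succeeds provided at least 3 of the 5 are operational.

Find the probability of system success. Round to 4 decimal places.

R = Σ_{i=3}^{5} C(5,i) p^i (1−p)^{5−i} with p = 0.73
C(5,3)·0.73^3·0.27^2 = 0.283593
C(5,4)·0.73^4·0.27^1 = 0.383376
C(5,5)·0.73^5·0.27^0 = 0.207307
Sum = 0.8743

0.8743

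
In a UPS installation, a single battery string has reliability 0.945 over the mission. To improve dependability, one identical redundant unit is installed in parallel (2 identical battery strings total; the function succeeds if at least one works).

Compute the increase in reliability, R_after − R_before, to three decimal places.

R_before = 0.945
R_after = 1 − (1 − 0.945)^2 = 0.997
ΔR = 0.997 − 0.945 = 0.052

0.052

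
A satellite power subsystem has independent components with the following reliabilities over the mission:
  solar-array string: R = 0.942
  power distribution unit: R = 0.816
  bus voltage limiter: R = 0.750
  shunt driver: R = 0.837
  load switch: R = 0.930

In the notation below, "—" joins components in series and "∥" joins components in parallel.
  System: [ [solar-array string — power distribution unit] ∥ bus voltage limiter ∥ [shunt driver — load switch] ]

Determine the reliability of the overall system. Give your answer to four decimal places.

Series (solar-array string and power distribution unit): 0.942000 × 0.816000 = 0.768672
Series (shunt driver and load switch): 0.837000 × 0.930000 = 0.778410
Parallel ([0.768672], bus voltage limiter, and [0.778410]): 1 − (1 − 0.768672)(1 − 0.750000)(1 − 0.778410) = 0.9872

0.9872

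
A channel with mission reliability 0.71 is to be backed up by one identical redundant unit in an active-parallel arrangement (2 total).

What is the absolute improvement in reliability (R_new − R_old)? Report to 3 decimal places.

R_before = 0.71
R_after = 1 − (1 − 0.71)^2 = 0.916
ΔR = 0.916 − 0.71 = 0.206

0.206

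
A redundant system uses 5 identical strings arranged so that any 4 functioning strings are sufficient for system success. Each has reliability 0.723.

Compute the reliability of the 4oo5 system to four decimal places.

0.5760

R = Σ_{i=4}^{5} C(5,i) p^i (1−p)^{5−i} with p = 0.723
C(5,4)·0.723^4·0.277^1 = 0.378445
C(5,5)·0.723^5·0.277^0 = 0.197557
Sum = 0.5760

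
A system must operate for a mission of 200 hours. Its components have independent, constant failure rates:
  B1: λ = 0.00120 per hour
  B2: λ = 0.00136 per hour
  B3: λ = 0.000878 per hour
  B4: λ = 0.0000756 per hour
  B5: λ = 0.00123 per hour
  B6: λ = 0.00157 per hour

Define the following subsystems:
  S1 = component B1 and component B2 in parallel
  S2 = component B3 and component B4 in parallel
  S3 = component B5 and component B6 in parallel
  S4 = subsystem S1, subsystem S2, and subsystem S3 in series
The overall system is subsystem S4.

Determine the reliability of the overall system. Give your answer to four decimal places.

R(B1) = exp(−0.00120 × 200) = 0.786628
R(B2) = exp(−0.00136 × 200) = 0.761854
R(B3) = exp(−0.000878 × 200) = 0.838953
R(B4) = exp(−0.0000756 × 200) = 0.984994
R(B5) = exp(−0.00123 × 200) = 0.781922
R(B6) = exp(−0.00157 × 200) = 0.730519
Parallel (B1 and B2): 1 − (1 − 0.786628)(1 − 0.761854) = 0.949186
Parallel (B3 and B4): 1 − (1 − 0.838953)(1 − 0.984994) = 0.997583
Parallel (B5 and B6): 1 − (1 − 0.781922)(1 − 0.730519) = 0.941232
Series ([0.949186], [0.997583], and [0.941232]): 0.949186 × 0.997583 × 0.941232 = 0.8912

0.8912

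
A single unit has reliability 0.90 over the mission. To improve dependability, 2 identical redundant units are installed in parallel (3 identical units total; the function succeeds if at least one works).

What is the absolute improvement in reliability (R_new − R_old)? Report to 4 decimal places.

R_before = 0.90
R_after = 1 − (1 − 0.90)^3 = 0.9990
ΔR = 0.9990 − 0.90 = 0.0990

0.0990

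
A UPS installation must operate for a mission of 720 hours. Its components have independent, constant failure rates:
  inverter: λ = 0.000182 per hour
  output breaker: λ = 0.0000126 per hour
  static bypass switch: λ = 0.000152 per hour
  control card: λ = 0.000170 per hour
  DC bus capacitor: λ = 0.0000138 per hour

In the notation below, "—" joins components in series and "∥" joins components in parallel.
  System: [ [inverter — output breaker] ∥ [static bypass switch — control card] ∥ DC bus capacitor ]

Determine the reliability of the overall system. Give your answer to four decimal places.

0.9997

R(inverter) = exp(−0.000182 × 720) = 0.877183
R(output breaker) = exp(−0.0000126 × 720) = 0.990969
R(static bypass switch) = exp(−0.000152 × 720) = 0.896336
R(control card) = exp(−0.000170 × 720) = 0.884794
R(DC bus capacitor) = exp(−0.0000138 × 720) = 0.990113
Series (inverter and output breaker): 0.877183 × 0.990969 = 0.869261
Series (static bypass switch and control card): 0.896336 × 0.884794 = 0.793073
Parallel ([0.869261], [0.793073], and DC bus capacitor): 1 − (1 − 0.869261)(1 − 0.793073)(1 − 0.990113) = 0.9997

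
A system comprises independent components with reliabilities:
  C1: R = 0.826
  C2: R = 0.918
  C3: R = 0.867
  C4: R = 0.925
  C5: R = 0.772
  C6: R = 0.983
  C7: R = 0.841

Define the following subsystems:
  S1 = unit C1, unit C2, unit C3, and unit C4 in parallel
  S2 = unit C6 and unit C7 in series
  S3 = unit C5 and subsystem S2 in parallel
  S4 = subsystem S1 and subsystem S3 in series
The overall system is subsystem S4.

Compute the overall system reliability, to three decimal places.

0.960

Parallel (C1, C2, C3, and C4): 1 − (1 − 0.82600)(1 − 0.91800)(1 − 0.86700)(1 − 0.92500) = 0.99986
Series (C6 and C7): 0.98300 × 0.84100 = 0.82670
Parallel (C5 and [0.82670]): 1 − (1 − 0.77200)(1 − 0.82670) = 0.96049
Series ([0.99986] and [0.96049]): 0.99986 × 0.96049 = 0.960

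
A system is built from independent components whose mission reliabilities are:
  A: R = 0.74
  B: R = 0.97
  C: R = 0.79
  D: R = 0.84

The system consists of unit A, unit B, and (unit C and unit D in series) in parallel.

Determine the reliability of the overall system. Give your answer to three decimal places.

Series (C and D): 0.79000 × 0.84000 = 0.66360
Parallel (A, B, and [0.66360]): 1 − (1 − 0.74000)(1 − 0.97000)(1 − 0.66360) = 0.997

0.997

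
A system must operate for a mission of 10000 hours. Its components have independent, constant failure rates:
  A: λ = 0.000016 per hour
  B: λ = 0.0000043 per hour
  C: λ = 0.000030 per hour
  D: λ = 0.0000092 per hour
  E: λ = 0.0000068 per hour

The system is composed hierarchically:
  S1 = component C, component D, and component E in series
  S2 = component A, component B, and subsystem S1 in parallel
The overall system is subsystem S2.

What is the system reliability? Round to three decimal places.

0.998

R(A) = exp(−0.000016 × 10000) = 0.85214
R(B) = exp(−0.0000043 × 10000) = 0.95791
R(C) = exp(−0.000030 × 10000) = 0.74082
R(D) = exp(−0.0000092 × 10000) = 0.91211
R(E) = exp(−0.0000068 × 10000) = 0.93426
Series (C, D, and E): 0.74082 × 0.91211 × 0.93426 = 0.63129
Parallel (A, B, and [0.63129]): 1 − (1 − 0.85214)(1 − 0.95791)(1 − 0.63129) = 0.998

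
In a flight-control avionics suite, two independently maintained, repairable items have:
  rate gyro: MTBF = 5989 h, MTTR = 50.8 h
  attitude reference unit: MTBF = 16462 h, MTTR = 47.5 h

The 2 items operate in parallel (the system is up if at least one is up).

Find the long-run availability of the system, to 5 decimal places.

0.99998

A(rate gyro) = MTBF/(MTBF+MTTR) = 5989/(5989+50.8) = 0.991589
A(attitude reference unit) = MTBF/(MTBF+MTTR) = 16462/(16462+47.5) = 0.997123
Parallel availability: 1 − (1 − 0.991589)(1 − 0.997123) = 0.99998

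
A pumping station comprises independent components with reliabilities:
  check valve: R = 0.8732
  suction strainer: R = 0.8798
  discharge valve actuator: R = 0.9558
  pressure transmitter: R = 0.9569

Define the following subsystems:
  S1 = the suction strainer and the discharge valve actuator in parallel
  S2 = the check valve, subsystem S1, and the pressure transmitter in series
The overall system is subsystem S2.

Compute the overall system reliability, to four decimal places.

Parallel (suction strainer and discharge valve actuator): 1 − (1 − 0.879800)(1 − 0.955800) = 0.994687
Series (check valve, [0.994687], and pressure transmitter): 0.873200 × 0.994687 × 0.956900 = 0.8311

0.8311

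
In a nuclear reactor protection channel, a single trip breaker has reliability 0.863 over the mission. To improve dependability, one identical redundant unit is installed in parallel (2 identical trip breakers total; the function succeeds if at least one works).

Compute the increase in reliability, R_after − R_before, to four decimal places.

R_before = 0.863
R_after = 1 − (1 − 0.863)^2 = 0.9812
ΔR = 0.9812 − 0.863 = 0.1182

0.1182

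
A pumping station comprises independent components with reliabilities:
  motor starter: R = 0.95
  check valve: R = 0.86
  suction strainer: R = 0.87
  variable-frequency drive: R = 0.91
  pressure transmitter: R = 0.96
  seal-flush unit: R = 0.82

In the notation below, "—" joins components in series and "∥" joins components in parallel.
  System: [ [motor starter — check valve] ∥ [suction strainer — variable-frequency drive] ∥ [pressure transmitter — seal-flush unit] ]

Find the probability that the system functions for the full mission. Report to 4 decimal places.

Series (motor starter and check valve): 0.950000 × 0.860000 = 0.817000
Series (suction strainer and variable-frequency drive): 0.870000 × 0.910000 = 0.791700
Series (pressure transmitter and seal-flush unit): 0.960000 × 0.820000 = 0.787200
Parallel ([0.817000], [0.791700], and [0.787200]): 1 − (1 − 0.817000)(1 − 0.791700)(1 − 0.787200) = 0.9919

0.9919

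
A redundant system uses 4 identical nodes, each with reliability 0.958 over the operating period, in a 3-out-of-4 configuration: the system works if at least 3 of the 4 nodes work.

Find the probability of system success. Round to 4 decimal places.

0.9900

R = Σ_{i=3}^{4} C(4,i) p^i (1−p)^{4−i} with p = 0.958
C(4,3)·0.958^3·0.042^1 = 0.147709
C(4,4)·0.958^4·0.042^0 = 0.842291
Sum = 0.9900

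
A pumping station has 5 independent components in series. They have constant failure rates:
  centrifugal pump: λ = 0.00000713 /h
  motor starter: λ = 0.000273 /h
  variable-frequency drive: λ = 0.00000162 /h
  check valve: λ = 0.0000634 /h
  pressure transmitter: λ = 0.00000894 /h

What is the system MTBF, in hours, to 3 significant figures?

Series of exponential components: λ_sys = Σ λ_i
λ_sys = 0.00000713 + 0.000273 + 0.00000162 + 0.0000634 + 0.00000894 = 3.5409e-04 /h
MTBF = 1 / λ_sys = 2820 h

2820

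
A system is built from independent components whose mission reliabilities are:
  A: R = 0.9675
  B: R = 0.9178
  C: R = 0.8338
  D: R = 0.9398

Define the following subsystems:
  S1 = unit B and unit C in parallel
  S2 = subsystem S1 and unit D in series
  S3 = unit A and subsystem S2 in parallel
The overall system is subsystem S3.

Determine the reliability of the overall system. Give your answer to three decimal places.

0.998

Parallel (B and C): 1 − (1 − 0.91780)(1 − 0.83380) = 0.98634
Series ([0.98634] and D): 0.98634 × 0.93980 = 0.92696
Parallel (A and [0.92696]): 1 − (1 − 0.96750)(1 − 0.92696) = 0.998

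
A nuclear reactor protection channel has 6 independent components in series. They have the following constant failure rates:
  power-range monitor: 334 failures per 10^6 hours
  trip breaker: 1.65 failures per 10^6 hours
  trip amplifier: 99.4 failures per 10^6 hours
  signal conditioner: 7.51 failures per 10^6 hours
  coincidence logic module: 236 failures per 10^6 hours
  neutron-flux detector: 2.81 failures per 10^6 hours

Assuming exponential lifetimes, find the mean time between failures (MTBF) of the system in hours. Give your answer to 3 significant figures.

Series of exponential components: λ_sys = Σ λ_i
λ_sys = 0.000334 + 0.00000165 + 0.0000994 + 0.00000751 + 0.000236 + 0.00000281 = 6.8137e-04 /h
MTBF = 1 / λ_sys = 1470 h

1470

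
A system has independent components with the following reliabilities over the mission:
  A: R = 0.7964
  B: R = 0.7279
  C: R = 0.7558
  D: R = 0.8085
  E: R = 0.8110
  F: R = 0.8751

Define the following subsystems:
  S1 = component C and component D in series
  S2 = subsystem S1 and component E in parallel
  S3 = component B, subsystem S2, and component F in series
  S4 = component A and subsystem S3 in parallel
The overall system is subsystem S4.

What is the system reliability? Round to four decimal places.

0.9166

Series (C and D): 0.755800 × 0.808500 = 0.611064
Parallel ([0.611064] and E): 1 − (1 − 0.611064)(1 − 0.811000) = 0.926491
Series (B, [0.926491], and F): 0.727900 × 0.926491 × 0.875100 = 0.590161
Parallel (A and [0.590161]): 1 − (1 − 0.796400)(1 − 0.590161) = 0.9166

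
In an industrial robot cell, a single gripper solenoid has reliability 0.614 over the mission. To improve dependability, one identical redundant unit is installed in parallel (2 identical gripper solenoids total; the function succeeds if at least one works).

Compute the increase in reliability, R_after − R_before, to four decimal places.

R_before = 0.614
R_after = 1 − (1 − 0.614)^2 = 0.8510
ΔR = 0.8510 − 0.614 = 0.2370

0.2370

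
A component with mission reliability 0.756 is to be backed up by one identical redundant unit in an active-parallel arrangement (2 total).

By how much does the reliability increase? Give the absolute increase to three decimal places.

R_before = 0.756
R_after = 1 − (1 − 0.756)^2 = 0.940
ΔR = 0.940 − 0.756 = 0.184

0.184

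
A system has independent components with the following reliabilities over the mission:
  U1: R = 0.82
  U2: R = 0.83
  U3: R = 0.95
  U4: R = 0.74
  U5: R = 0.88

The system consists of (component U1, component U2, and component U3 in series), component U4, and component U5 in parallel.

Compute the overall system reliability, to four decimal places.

0.9890

Series (U1, U2, and U3): 0.820000 × 0.830000 × 0.950000 = 0.646570
Parallel ([0.646570], U4, and U5): 1 − (1 − 0.646570)(1 − 0.740000)(1 − 0.880000) = 0.9890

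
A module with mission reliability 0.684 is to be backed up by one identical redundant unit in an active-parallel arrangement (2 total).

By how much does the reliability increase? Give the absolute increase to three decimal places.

R_before = 0.684
R_after = 1 − (1 − 0.684)^2 = 0.900
ΔR = 0.900 − 0.684 = 0.216

0.216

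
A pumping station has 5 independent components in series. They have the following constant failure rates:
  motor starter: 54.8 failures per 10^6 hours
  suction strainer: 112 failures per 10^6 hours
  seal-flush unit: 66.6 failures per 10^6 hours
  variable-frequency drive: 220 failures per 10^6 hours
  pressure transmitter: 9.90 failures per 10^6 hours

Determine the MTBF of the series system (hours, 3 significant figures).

Series of exponential components: λ_sys = Σ λ_i
λ_sys = 0.0000548 + 0.000112 + 0.0000666 + 0.000220 + 0.00000990 = 4.6330e-04 /h
MTBF = 1 / λ_sys = 2160 h

2160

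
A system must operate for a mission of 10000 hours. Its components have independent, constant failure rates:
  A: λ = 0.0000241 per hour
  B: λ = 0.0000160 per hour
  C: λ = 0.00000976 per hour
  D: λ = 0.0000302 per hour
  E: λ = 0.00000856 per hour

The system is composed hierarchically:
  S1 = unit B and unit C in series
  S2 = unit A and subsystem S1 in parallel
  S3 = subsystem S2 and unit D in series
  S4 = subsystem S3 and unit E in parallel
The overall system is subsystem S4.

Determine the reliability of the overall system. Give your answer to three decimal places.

0.976

R(A) = exp(−0.0000241 × 10000) = 0.78584
R(B) = exp(−0.0000160 × 10000) = 0.85214
R(C) = exp(−0.00000976 × 10000) = 0.90701
R(D) = exp(−0.0000302 × 10000) = 0.73934
R(E) = exp(−0.00000856 × 10000) = 0.91796
Series (B and C): 0.85214 × 0.90701 = 0.77290
Parallel (A and [0.77290]): 1 − (1 − 0.78584)(1 − 0.77290) = 0.95136
Series ([0.95136] and D): 0.95136 × 0.73934 = 0.70338
Parallel ([0.70338] and E): 1 − (1 − 0.70338)(1 − 0.91796) = 0.976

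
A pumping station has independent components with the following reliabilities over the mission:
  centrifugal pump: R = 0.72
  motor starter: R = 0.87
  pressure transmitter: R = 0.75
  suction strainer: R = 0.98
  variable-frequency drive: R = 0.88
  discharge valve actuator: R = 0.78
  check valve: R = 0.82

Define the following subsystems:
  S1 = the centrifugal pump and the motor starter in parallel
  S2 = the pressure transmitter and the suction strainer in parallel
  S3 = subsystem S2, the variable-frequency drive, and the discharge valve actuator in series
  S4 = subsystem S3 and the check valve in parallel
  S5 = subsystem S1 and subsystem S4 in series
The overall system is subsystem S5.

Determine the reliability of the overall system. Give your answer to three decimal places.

Parallel (centrifugal pump and motor starter): 1 − (1 − 0.72000)(1 − 0.87000) = 0.96360
Parallel (pressure transmitter and suction strainer): 1 − (1 − 0.75000)(1 − 0.98000) = 0.99500
Series ([0.99500], variable-frequency drive, and discharge valve actuator): 0.99500 × 0.88000 × 0.78000 = 0.68297
Parallel ([0.68297] and check valve): 1 − (1 − 0.68297)(1 − 0.82000) = 0.94293
Series ([0.96360] and [0.94293]): 0.96360 × 0.94293 = 0.909

0.909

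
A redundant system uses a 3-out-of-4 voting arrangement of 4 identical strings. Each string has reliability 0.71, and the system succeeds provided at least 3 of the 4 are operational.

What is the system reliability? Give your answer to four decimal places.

R = Σ_{i=3}^{4} C(4,i) p^i (1−p)^{4−i} with p = 0.71
C(4,3)·0.71^3·0.29^1 = 0.415177
C(4,4)·0.71^4·0.29^0 = 0.254117
Sum = 0.6693

0.6693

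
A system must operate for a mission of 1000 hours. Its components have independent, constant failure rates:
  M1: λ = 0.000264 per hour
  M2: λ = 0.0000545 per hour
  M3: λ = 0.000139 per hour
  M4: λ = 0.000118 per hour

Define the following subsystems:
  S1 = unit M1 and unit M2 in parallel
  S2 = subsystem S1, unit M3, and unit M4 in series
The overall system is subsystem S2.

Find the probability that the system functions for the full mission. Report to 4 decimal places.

R(M1) = exp(−0.000264 × 1000) = 0.767974
R(M2) = exp(−0.0000545 × 1000) = 0.946959
R(M3) = exp(−0.000139 × 1000) = 0.870228
R(M4) = exp(−0.000118 × 1000) = 0.888696
Parallel (M1 and M2): 1 − (1 − 0.767974)(1 − 0.946959) = 0.987693
Series ([0.987693], M3, and M4): 0.987693 × 0.870228 × 0.888696 = 0.7639

0.7639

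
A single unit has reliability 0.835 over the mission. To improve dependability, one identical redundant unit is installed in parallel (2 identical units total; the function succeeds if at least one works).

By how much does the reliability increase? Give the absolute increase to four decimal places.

R_before = 0.835
R_after = 1 − (1 − 0.835)^2 = 0.9728
ΔR = 0.9728 − 0.835 = 0.1378

0.1378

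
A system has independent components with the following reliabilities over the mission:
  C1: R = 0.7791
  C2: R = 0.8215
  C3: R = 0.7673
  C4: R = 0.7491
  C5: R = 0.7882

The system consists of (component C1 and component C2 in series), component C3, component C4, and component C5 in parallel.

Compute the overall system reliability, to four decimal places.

0.9955

Series (C1 and C2): 0.779100 × 0.821500 = 0.640031
Parallel ([0.640031], C3, C4, and C5): 1 − (1 − 0.640031)(1 − 0.767300)(1 − 0.749100)(1 − 0.788200) = 0.9955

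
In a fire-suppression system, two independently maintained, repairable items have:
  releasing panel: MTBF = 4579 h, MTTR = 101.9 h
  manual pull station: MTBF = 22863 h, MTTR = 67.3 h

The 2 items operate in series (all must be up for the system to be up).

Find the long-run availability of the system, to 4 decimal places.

0.9754

A(releasing panel) = MTBF/(MTBF+MTTR) = 4579/(4579+101.9) = 0.978231
A(manual pull station) = MTBF/(MTBF+MTTR) = 22863/(22863+67.3) = 0.997065
Series availability: 0.978231 × 0.997065 = 0.9754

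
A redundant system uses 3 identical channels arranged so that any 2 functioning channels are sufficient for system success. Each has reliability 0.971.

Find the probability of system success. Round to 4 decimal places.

0.9975

R = Σ_{i=2}^{3} C(3,i) p^i (1−p)^{3−i} with p = 0.971
C(3,2)·0.971^2·0.029^1 = 0.082027
C(3,3)·0.971^3·0.029^0 = 0.915499
Sum = 0.9975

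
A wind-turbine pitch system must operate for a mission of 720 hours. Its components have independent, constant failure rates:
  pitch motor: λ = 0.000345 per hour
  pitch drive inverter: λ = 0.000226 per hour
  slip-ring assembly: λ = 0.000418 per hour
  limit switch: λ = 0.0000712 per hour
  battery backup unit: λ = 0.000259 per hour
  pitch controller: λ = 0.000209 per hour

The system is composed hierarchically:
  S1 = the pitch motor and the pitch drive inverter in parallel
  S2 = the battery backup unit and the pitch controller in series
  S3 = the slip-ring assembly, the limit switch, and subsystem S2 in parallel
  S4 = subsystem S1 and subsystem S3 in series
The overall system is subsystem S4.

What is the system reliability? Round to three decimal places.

R(pitch motor) = exp(−0.000345 × 720) = 0.78005
R(pitch drive inverter) = exp(−0.000226 × 720) = 0.84983
R(slip-ring assembly) = exp(−0.000418 × 720) = 0.74011
R(limit switch) = exp(−0.0000712 × 720) = 0.95003
R(battery backup unit) = exp(−0.000259 × 720) = 0.82988
R(pitch controller) = exp(−0.000209 × 720) = 0.86029
Parallel (pitch motor and pitch drive inverter): 1 − (1 − 0.78005)(1 − 0.84983) = 0.96697
Series (battery backup unit and pitch controller): 0.82988 × 0.86029 = 0.71394
Parallel (slip-ring assembly, limit switch, and [0.71394]): 1 − (1 − 0.74011)(1 − 0.95003)(1 − 0.71394) = 0.99629
Series ([0.96697] and [0.99629]): 0.96697 × 0.99629 = 0.963

0.963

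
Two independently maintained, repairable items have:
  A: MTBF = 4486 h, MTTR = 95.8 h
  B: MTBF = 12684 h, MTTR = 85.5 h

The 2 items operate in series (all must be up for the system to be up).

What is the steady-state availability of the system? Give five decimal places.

0.97254

A(A) = MTBF/(MTBF+MTTR) = 4486/(4486+95.8) = 0.979091
A(B) = MTBF/(MTBF+MTTR) = 12684/(12684+85.5) = 0.993304
Series availability: 0.979091 × 0.993304 = 0.97254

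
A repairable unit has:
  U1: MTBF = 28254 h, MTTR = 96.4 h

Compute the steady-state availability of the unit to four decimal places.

A(U1) = MTBF/(MTBF+MTTR) = 28254/(28254+96.4) = 0.9966

0.9966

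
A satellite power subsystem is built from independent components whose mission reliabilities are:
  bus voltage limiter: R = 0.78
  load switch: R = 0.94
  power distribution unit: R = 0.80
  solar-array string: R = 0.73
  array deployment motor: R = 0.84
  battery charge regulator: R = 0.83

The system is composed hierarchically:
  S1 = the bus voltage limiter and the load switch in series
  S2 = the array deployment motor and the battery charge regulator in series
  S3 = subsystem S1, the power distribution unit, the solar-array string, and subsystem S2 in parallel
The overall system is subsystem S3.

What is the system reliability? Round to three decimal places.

0.996

Series (bus voltage limiter and load switch): 0.78000 × 0.94000 = 0.73320
Series (array deployment motor and battery charge regulator): 0.84000 × 0.83000 = 0.69720
Parallel ([0.73320], power distribution unit, solar-array string, and [0.69720]): 1 − (1 − 0.73320)(1 − 0.80000)(1 − 0.73000)(1 − 0.69720) = 0.996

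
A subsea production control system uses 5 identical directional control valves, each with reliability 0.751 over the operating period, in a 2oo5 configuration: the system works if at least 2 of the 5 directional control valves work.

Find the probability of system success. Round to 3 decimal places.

0.985

R = Σ_{i=2}^{5} C(5,i) p^i (1−p)^{5−i} with p = 0.751
C(5,2)·0.751^2·0.249^3 = 0.08707
C(5,3)·0.751^3·0.249^2 = 0.26261
C(5,4)·0.751^4·0.249^1 = 0.39603
C(5,5)·0.751^5·0.249^0 = 0.23889
Sum = 0.985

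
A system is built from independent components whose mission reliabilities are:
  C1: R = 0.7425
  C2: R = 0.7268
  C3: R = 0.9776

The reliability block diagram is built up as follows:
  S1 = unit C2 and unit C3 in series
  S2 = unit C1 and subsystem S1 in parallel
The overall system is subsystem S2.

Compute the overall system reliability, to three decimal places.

0.925

Series (C2 and C3): 0.72680 × 0.97760 = 0.71052
Parallel (C1 and [0.71052]): 1 − (1 − 0.74250)(1 − 0.71052) = 0.925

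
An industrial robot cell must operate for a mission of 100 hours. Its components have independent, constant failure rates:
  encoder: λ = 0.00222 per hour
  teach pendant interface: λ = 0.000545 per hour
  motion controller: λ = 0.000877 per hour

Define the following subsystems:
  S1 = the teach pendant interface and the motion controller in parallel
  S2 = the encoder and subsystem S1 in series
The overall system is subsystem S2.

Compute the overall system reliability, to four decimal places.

0.7973

R(encoder) = exp(−0.00222 × 100) = 0.800915
R(teach pendant interface) = exp(−0.000545 × 100) = 0.946959
R(motion controller) = exp(−0.000877 × 100) = 0.916036
Parallel (teach pendant interface and motion controller): 1 − (1 − 0.946959)(1 − 0.916036) = 0.995546
Series (encoder and [0.995546]): 0.800915 × 0.995546 = 0.7973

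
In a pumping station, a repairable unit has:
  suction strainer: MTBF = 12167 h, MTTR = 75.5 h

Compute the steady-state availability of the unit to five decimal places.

0.99383

A(suction strainer) = MTBF/(MTBF+MTTR) = 12167/(12167+75.5) = 0.99383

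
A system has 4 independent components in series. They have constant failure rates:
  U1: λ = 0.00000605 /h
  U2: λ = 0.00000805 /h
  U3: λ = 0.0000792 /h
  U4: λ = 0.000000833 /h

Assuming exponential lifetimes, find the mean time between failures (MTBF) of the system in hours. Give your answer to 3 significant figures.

Series of exponential components: λ_sys = Σ λ_i
λ_sys = 0.00000605 + 0.00000805 + 0.0000792 + 0.000000833 = 9.4133e-05 /h
MTBF = 1 / λ_sys = 10600 h

10600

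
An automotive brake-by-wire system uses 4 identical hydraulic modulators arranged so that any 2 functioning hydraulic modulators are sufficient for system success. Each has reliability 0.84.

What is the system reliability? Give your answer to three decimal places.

R = Σ_{i=2}^{4} C(4,i) p^i (1−p)^{4−i} with p = 0.84
C(4,2)·0.84^2·0.16^2 = 0.10838
C(4,3)·0.84^3·0.16^1 = 0.37933
C(4,4)·0.84^4·0.16^0 = 0.49787
Sum = 0.986

0.986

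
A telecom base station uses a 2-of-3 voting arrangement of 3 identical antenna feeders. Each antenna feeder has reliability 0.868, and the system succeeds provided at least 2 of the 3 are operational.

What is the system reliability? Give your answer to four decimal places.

R = Σ_{i=2}^{3} C(3,i) p^i (1−p)^{3−i} with p = 0.868
C(3,2)·0.868^2·0.132^1 = 0.298356
C(3,3)·0.868^3·0.132^0 = 0.653972
Sum = 0.9523

0.9523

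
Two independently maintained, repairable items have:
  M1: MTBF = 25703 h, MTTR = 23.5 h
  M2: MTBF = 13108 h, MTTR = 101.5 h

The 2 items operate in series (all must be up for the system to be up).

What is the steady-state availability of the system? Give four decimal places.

0.9914

A(M1) = MTBF/(MTBF+MTTR) = 25703/(25703+23.5) = 0.999087
A(M2) = MTBF/(MTBF+MTTR) = 13108/(13108+101.5) = 0.992316
Series availability: 0.999087 × 0.992316 = 0.9914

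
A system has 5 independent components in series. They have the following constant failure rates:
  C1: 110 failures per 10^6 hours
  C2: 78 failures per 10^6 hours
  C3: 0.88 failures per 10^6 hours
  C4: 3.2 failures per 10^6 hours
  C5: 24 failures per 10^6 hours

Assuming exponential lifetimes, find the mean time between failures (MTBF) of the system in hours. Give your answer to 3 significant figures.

Series of exponential components: λ_sys = Σ λ_i
λ_sys = 0.00011 + 0.000078 + 0.00000088 + 0.0000032 + 0.000024 = 2.1608e-04 /h
MTBF = 1 / λ_sys = 4630 h

4630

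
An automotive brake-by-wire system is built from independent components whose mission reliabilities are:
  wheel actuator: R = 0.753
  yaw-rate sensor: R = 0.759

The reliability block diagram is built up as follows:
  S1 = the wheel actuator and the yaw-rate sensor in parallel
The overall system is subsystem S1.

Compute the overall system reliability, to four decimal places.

0.9405

Parallel (wheel actuator and yaw-rate sensor): 1 − (1 − 0.753000)(1 − 0.759000) = 0.9405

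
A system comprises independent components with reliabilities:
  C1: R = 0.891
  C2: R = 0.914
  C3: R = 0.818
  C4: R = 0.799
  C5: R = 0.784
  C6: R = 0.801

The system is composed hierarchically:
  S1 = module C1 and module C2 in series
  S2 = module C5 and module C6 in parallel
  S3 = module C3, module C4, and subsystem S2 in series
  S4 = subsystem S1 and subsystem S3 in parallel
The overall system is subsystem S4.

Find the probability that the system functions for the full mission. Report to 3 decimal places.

Series (C1 and C2): 0.89100 × 0.91400 = 0.81437
Parallel (C5 and C6): 1 − (1 − 0.78400)(1 − 0.80100) = 0.95702
Series (C3, C4, and [0.95702]): 0.81800 × 0.79900 × 0.95702 = 0.62549
Parallel ([0.81437] and [0.62549]): 1 − (1 − 0.81437)(1 − 0.62549) = 0.930

0.930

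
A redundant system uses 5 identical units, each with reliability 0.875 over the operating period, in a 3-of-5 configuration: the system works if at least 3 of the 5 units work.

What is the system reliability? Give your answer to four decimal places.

R = Σ_{i=3}^{5} C(5,i) p^i (1−p)^{5−i} with p = 0.875
C(5,3)·0.875^3·0.125^2 = 0.104675
C(5,4)·0.875^4·0.125^1 = 0.366364
C(5,5)·0.875^5·0.125^0 = 0.512909
Sum = 0.9839

0.9839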